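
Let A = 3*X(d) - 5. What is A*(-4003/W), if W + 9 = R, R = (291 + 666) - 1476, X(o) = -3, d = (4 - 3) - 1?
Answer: -28021/264 ≈ -106.14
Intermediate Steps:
d = 0 (d = 1 - 1 = 0)
A = -14 (A = 3*(-3) - 5 = -9 - 5 = -14)
R = -519 (R = 957 - 1476 = -519)
W = -528 (W = -9 - 519 = -528)
A*(-4003/W) = -(-56042)/(-528) = -(-56042)*(-1)/528 = -14*4003/528 = -28021/264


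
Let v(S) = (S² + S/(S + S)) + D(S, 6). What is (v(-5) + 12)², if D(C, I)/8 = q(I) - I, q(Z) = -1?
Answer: 1369/4 ≈ 342.25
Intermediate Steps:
D(C, I) = -8 - 8*I (D(C, I) = 8*(-1 - I) = -8 - 8*I)
v(S) = -111/2 + S² (v(S) = (S² + S/(S + S)) + (-8 - 8*6) = (S² + S/((2*S))) + (-8 - 48) = (S² + (1/(2*S))*S) - 56 = (S² + ½) - 56 = (½ + S²) - 56 = -111/2 + S²)
(v(-5) + 12)² = ((-111/2 + (-5)²) + 12)² = ((-111/2 + 25) + 12)² = (-61/2 + 12)² = (-37/2)² = 1369/4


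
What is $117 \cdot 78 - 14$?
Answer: $9112$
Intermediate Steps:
$117 \cdot 78 - 14 = 9126 - 14 = 9112$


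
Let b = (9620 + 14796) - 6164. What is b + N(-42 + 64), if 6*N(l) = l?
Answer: 54767/3 ≈ 18256.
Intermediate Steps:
N(l) = l/6
b = 18252 (b = 24416 - 6164 = 18252)
b + N(-42 + 64) = 18252 + (-42 + 64)/6 = 18252 + (⅙)*22 = 18252 + 11/3 = 54767/3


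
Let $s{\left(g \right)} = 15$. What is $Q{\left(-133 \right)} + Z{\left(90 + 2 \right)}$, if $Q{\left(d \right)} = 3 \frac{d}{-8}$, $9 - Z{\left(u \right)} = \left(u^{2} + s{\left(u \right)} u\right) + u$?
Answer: $- \frac{79017}{8} \approx -9877.1$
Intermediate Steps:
$Z{\left(u \right)} = 9 - u^{2} - 16 u$ ($Z{\left(u \right)} = 9 - \left(\left(u^{2} + 15 u\right) + u\right) = 9 - \left(u^{2} + 16 u\right) = 9 - u^{2} - 16 u$)
$Q{\left(d \right)} = - \frac{3 d}{8}$ ($Q{\left(d \right)} = 3 d \left(- \frac{1}{8}\right) = 3 \left(- \frac{d}{8}\right) = - \frac{3 d}{8}$)
$Q{\left(-133 \right)} + Z{\left(90 + 2 \right)} = \left(- \frac{3}{8}\right) \left(-133\right) - \left(-9 + \left(90 + 2\right)^{2} + 16 \left(90 + 2\right)\right) = \frac{399}{8} - 9927 = - \frac{79017}{8}$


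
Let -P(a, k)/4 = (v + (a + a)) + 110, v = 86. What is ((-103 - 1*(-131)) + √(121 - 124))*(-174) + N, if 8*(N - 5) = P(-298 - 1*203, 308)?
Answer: -4464 - 174*I*√3 ≈ -4464.0 - 301.38*I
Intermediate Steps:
P(a, k) = -784 - 8*a (P(a, k) = -4*((86 + (a + a)) + 110) = -4*((86 + 2*a) + 110) = -4*(196 + 2*a) = -784 - 8*a)
N = 408 (N = 5 + (-784 - 8*(-298 - 1*203))/8 = 5 + (-784 - 8*(-298 - 203))/8 = 5 + (-784 - 8*(-501))/8 = 5 + (-784 + 4008)/8 = 5 + (⅛)*3224 = 5 + 403 = 408)
((-103 - 1*(-131)) + √(121 - 124))*(-174) + N = ((-103 - 1*(-131)) + √(121 - 124))*(-174) + 408 = ((-103 + 131) + √(-3))*(-174) + 408 = (28 + I*√3)*(-174) + 408 = (-4872 - 174*I*√3) + 408 = -4464 - 174*I*√3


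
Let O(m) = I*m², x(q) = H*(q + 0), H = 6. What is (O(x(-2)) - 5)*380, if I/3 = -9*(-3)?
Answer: 4430420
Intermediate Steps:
I = 81 (I = 3*(-9*(-3)) = 3*27 = 81)
x(q) = 6*q (x(q) = 6*(q + 0) = 6*q)
O(m) = 81*m²
(O(x(-2)) - 5)*380 = (81*(6*(-2))² - 5)*380 = (81*(-12)² - 5)*380 = (81*144 - 5)*380 = (11664 - 5)*380 = 11659*380 = 4430420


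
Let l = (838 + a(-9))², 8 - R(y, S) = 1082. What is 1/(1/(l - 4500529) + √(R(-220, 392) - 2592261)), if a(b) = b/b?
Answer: -3796608/37380933136409149441 - 14414232305664*I*√2593335/37380933136409149441 ≈ -1.0157e-13 - 0.00062097*I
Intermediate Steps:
a(b) = 1
R(y, S) = -1074 (R(y, S) = 8 - 1*1082 = 8 - 1082 = -1074)
l = 703921 (l = (838 + 1)² = 839² = 703921)
1/(1/(l - 4500529) + √(R(-220, 392) - 2592261)) = 1/(1/(703921 - 4500529) + √(-1074 - 2592261)) = 1/(1/(-3796608) + √(-2593335)) = 1/(-1/3796608 + I*√2593335)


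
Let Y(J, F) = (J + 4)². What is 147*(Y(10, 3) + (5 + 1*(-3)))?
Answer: 29106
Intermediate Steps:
Y(J, F) = (4 + J)²
147*(Y(10, 3) + (5 + 1*(-3))) = 147*((4 + 10)² + (5 + 1*(-3))) = 147*(14² + (5 - 3)) = 147*(196 + 2) = 147*198 = 29106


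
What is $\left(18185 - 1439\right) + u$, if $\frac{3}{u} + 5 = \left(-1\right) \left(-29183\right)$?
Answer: $\frac{162871597}{9726} \approx 16746.0$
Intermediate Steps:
$u = \frac{1}{9726}$ ($u = \frac{3}{-5 - -29183} = \frac{3}{-5 + 29183} = \frac{3}{29178} = 3 \cdot \frac{1}{29178} = \frac{1}{9726} \approx 0.00010282$)
$\left(18185 - 1439\right) + u = \left(18185 - 1439\right) + \frac{1}{9726} = 16746 + \frac{1}{9726} = \frac{162871597}{9726}$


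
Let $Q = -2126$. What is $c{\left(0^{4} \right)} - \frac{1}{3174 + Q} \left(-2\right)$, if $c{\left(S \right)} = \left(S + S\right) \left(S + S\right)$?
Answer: $\frac{1}{524} \approx 0.0019084$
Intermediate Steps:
$c{\left(S \right)} = 4 S^{2}$ ($c{\left(S \right)} = 2 S 2 S = 4 S^{2}$)
$c{\left(0^{4} \right)} - \frac{1}{3174 + Q} \left(-2\right) = 4 \left(0^{4}\right)^{2} - \frac{1}{3174 - 2126} \left(-2\right) = 4 \cdot 0^{2} - \frac{1}{1048} \left(-2\right) = 4 \cdot 0 - \frac{1}{1048} \left(-2\right) = 0 - - \frac{1}{524} = 0 + \frac{1}{524} = \frac{1}{524}$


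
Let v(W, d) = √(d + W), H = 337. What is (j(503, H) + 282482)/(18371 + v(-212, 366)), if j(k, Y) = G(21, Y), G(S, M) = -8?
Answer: 1729776618/112497829 - 94158*√154/112497829 ≈ 15.366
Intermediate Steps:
j(k, Y) = -8
v(W, d) = √(W + d)
(j(503, H) + 282482)/(18371 + v(-212, 366)) = (-8 + 282482)/(18371 + √(-212 + 366)) = 282474/(18371 + √154)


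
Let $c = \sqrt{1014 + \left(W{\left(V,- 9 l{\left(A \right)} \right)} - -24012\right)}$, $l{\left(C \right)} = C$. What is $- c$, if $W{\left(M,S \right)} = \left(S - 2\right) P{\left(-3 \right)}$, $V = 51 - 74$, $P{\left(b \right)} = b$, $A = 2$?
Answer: $- \sqrt{25086} \approx -158.39$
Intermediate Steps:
$V = -23$
$W{\left(M,S \right)} = 6 - 3 S$ ($W{\left(M,S \right)} = \left(S - 2\right) \left(-3\right) = \left(-2 + S\right) \left(-3\right) = 6 - 3 S$)
$c = \sqrt{25086}$ ($c = \sqrt{1014 - \left(-24018 + 3 \left(-9\right) 2\right)} = \sqrt{1014 + \left(\left(6 - -54\right) + 24012\right)} = \sqrt{1014 + \left(\left(6 + 54\right) + 24012\right)} = \sqrt{1014 + \left(60 + 24012\right)} = \sqrt{1014 + 24072} = \sqrt{25086} \approx 158.39$)
$- c = - \sqrt{25086}$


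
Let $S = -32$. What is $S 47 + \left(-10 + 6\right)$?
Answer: $-1508$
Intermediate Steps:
$S 47 + \left(-10 + 6\right) = \left(-32\right) 47 + \left(-10 + 6\right) = -1504 - 4 = -1508$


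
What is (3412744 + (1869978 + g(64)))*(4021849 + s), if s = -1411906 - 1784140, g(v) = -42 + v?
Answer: 4362505843432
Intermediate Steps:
s = -3196046
(3412744 + (1869978 + g(64)))*(4021849 + s) = (3412744 + (1869978 + (-42 + 64)))*(4021849 - 3196046) = (3412744 + (1869978 + 22))*825803 = (3412744 + 1870000)*825803 = 5282744*825803 = 4362505843432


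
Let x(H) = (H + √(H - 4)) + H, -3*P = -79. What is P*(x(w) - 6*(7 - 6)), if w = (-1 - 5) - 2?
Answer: -1738/3 + 158*I*√3/3 ≈ -579.33 + 91.221*I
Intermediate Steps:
P = 79/3 (P = -⅓*(-79) = 79/3 ≈ 26.333)
w = -8 (w = -6 - 2 = -8)
x(H) = √(-4 + H) + 2*H (x(H) = (H + √(-4 + H)) + H = √(-4 + H) + 2*H)
P*(x(w) - 6*(7 - 6)) = 79*((√(-4 - 8) + 2*(-8)) - 6*(7 - 6))/3 = 79*((√(-12) - 16) - 6*1)/3 = 79*((2*I*√3 - 16) - 6)/3 = 79*((-16 + 2*I*√3) - 6)/3 = 79*(-22 + 2*I*√3)/3 = -1738/3 + 158*I*√3/3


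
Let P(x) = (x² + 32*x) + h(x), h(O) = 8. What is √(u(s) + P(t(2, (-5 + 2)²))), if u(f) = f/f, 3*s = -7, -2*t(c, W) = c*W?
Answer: 3*I*√22 ≈ 14.071*I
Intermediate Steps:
t(c, W) = -W*c/2 (t(c, W) = -c*W/2 = -W*c/2)
s = -7/3 (s = (⅓)*(-7) = -7/3 ≈ -2.3333)
u(f) = 1
P(x) = 8 + x² + 32*x (P(x) = (x² + 32*x) + 8 = 8 + x² + 32*x)
√(u(s) + P(t(2, (-5 + 2)²))) = √(1 + (8 + (-½*(-5 + 2)²*2)² + 32*(-½*(-5 + 2)²*2))) = √(1 + (8 + (-½*(-3)²*2)² + 32*(-½*(-3)²*2))) = √(1 + (8 + (-½*9*2)² + 32*(-½*9*2))) = √(1 + (8 + (-9)² + 32*(-9))) = √(1 + (8 + 81 - 288)) = √(1 - 199) = √(-198) = 3*I*√22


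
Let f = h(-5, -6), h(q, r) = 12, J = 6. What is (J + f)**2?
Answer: 324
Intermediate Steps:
f = 12
(J + f)**2 = (6 + 12)**2 = 18**2 = 324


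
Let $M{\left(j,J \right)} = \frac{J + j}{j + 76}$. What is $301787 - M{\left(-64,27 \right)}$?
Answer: $\frac{3621481}{12} \approx 3.0179 \cdot 10^{5}$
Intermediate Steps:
$M{\left(j,J \right)} = \frac{J + j}{76 + j}$
$301787 - M{\left(-64,27 \right)} = 301787 - \frac{27 - 64}{76 - 64} = 301787 - \frac{1}{12} \left(-37\right) = 301787 - - \frac{37}{12} = 301787 + \frac{37}{12} = \frac{3621481}{12}$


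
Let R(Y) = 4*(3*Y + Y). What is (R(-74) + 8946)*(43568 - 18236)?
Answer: 196626984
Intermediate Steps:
R(Y) = 16*Y (R(Y) = 4*(4*Y) = 16*Y)
(R(-74) + 8946)*(43568 - 18236) = (16*(-74) + 8946)*(43568 - 18236) = (-1184 + 8946)*25332 = 7762*25332 = 196626984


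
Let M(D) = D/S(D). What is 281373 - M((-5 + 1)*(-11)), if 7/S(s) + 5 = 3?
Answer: 1969699/7 ≈ 2.8139e+5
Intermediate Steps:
S(s) = -7/2 (S(s) = 7/(-5 + 3) = 7/(-2) = 7*(-1/2) = -7/2)
M(D) = -2*D/7 (M(D) = D/(-7/2) = D*(-2/7) = -2*D/7)
281373 - M((-5 + 1)*(-11)) = 281373 - (-2)*(-5 + 1)*(-11)/7 = 281373 - (-2)*(-4*(-11))/7 = 281373 - (-2)*44/7 = 281373 - 1*(-88/7) = 281373 + 88/7 = 1969699/7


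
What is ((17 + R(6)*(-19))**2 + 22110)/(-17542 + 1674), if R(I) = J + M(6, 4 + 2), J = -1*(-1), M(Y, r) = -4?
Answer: -13793/7934 ≈ -1.7385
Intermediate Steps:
J = 1
R(I) = -3 (R(I) = 1 - 4 = -3)
((17 + R(6)*(-19))**2 + 22110)/(-17542 + 1674) = ((17 - 3*(-19))**2 + 22110)/(-17542 + 1674) = ((17 + 57)**2 + 22110)/(-15868) = (74**2 + 22110)*(-1/15868) = (5476 + 22110)*(-1/15868) = 27586*(-1/15868) = -13793/7934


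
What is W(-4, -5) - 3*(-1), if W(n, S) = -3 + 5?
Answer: 5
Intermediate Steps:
W(n, S) = 2
W(-4, -5) - 3*(-1) = 2 - 3*(-1) = 2 + 3 = 5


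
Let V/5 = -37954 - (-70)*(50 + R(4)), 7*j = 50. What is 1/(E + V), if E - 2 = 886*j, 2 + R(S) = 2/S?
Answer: -7/1165251 ≈ -6.0073e-6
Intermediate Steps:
j = 50/7 (j = (⅐)*50 = 50/7 ≈ 7.1429)
R(S) = -2 + 2/S
V = -172795 (V = 5*(-37954 - (-70)*(50 + (-2 + 2/4))) = 5*(-37954 - (-70)*(50 + (-2 + 2*(¼)))) = 5*(-37954 - (-70)*(50 + (-2 + ½))) = 5*(-37954 - (-70)*(50 - 3/2)) = 5*(-37954 - (-70)*97/2) = 5*(-37954 - 1*(-3395)) = 5*(-37954 + 3395) = 5*(-34559) = -172795)
E = 44314/7 (E = 2 + 886*(50/7) = 2 + 44300/7 = 44314/7 ≈ 6330.6)
1/(E + V) = 1/(44314/7 - 172795) = 1/(-1165251/7) = -7/1165251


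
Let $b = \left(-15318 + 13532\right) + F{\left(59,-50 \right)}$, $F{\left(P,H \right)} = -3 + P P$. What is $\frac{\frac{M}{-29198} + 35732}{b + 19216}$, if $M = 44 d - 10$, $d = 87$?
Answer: $\frac{521649559}{305235892} \approx 1.709$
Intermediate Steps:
$F{\left(P,H \right)} = -3 + P^{2}$
$b = 1692$ ($b = \left(-15318 + 13532\right) - \left(3 - 59^{2}\right) = -1786 + \left(-3 + 3481\right) = -1786 + 3478 = 1692$)
$M = 3818$ ($M = 44 \cdot 87 - 10 = 3828 - 10 = 3818$)
$\frac{\frac{M}{-29198} + 35732}{b + 19216} = \frac{\frac{3818}{-29198} + 35732}{1692 + 19216} = \frac{3818 \left(- \frac{1}{29198}\right) + 35732}{20908} = \left(- \frac{1909}{14599} + 35732\right) \frac{1}{20908} = \frac{521649559}{14599} \cdot \frac{1}{20908} = \frac{521649559}{305235892}$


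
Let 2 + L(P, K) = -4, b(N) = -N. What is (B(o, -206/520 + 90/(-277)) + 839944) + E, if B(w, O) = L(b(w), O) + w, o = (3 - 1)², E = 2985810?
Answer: 3825752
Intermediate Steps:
L(P, K) = -6 (L(P, K) = -2 - 4 = -6)
o = 4 (o = 2² = 4)
B(w, O) = -6 + w
(B(o, -206/520 + 90/(-277)) + 839944) + E = ((-6 + 4) + 839944) + 2985810 = (-2 + 839944) + 2985810 = 839942 + 2985810 = 3825752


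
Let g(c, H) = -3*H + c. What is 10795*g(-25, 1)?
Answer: -302260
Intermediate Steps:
g(c, H) = c - 3*H
10795*g(-25, 1) = 10795*(-25 - 3*1) = 10795*(-25 - 3) = 10795*(-28) = -302260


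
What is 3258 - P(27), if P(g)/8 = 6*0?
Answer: 3258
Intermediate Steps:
P(g) = 0 (P(g) = 8*(6*0) = 8*0 = 0)
3258 - P(27) = 3258 - 1*0 = 3258 + 0 = 3258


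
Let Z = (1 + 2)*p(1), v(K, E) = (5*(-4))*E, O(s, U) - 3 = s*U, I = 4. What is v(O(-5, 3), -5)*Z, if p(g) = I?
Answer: 1200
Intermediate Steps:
O(s, U) = 3 + U*s (O(s, U) = 3 + s*U = 3 + U*s)
p(g) = 4
v(K, E) = -20*E
Z = 12 (Z = (1 + 2)*4 = 3*4 = 12)
v(O(-5, 3), -5)*Z = -20*(-5)*12 = 100*12 = 1200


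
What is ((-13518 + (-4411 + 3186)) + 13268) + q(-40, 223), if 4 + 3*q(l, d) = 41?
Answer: -4388/3 ≈ -1462.7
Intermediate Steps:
q(l, d) = 37/3 (q(l, d) = -4/3 + (⅓)*41 = -4/3 + 41/3 = 37/3)
((-13518 + (-4411 + 3186)) + 13268) + q(-40, 223) = ((-13518 + (-4411 + 3186)) + 13268) + 37/3 = ((-13518 - 1225) + 13268) + 37/3 = (-14743 + 13268) + 37/3 = -1475 + 37/3 = -4388/3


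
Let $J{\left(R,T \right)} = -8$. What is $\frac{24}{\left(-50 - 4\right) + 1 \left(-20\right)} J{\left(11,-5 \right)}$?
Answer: $\frac{96}{37} \approx 2.5946$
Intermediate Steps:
$\frac{24}{\left(-50 - 4\right) + 1 \left(-20\right)} J{\left(11,-5 \right)} = \frac{24}{\left(-50 - 4\right) + 1 \left(-20\right)} \left(-8\right) = \frac{24}{\left(-50 - 4\right) - 20} \left(-8\right) = \frac{24}{-54 - 20} \left(-8\right) = \frac{24}{-74} \left(-8\right) = 24 \left(- \frac{1}{74}\right) \left(-8\right) = \left(- \frac{12}{37}\right) \left(-8\right) = \frac{96}{37}$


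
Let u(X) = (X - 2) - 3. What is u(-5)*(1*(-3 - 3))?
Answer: 60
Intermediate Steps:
u(X) = -5 + X (u(X) = (-2 + X) - 3 = -5 + X)
u(-5)*(1*(-3 - 3)) = (-5 - 5)*(1*(-3 - 3)) = -10*(-6) = 60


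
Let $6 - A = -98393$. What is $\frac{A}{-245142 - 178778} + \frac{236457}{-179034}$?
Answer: $- \frac{2806086143}{1807049840} \approx -1.5529$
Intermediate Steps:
$A = 98399$ ($A = 6 - -98393 = 6 + 98393 = 98399$)
$\frac{A}{-245142 - 178778} + \frac{236457}{-179034} = \frac{98399}{-245142 - 178778} + \frac{236457}{-179034} = \frac{98399}{-245142 - 178778} + 236457 \left(- \frac{1}{179034}\right) = \frac{98399}{-423920} - \frac{78819}{59678} = 98399 \left(- \frac{1}{423920}\right) - \frac{78819}{59678} = - \frac{14057}{60560} - \frac{78819}{59678} = - \frac{2806086143}{1807049840}$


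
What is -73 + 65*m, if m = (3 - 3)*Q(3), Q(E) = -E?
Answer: -73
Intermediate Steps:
m = 0 (m = (3 - 3)*(-1*3) = 0*(-3) = 0)
-73 + 65*m = -73 + 65*0 = -73 + 0 = -73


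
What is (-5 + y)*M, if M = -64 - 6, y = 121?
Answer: -8120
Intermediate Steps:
M = -70
(-5 + y)*M = (-5 + 121)*(-70) = 116*(-70) = -8120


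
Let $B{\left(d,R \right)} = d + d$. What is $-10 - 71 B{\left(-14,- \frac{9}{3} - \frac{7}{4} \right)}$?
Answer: $1978$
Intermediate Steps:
$B{\left(d,R \right)} = 2 d$
$-10 - 71 B{\left(-14,- \frac{9}{3} - \frac{7}{4} \right)} = -10 - 71 \cdot 2 \left(-14\right) = -10 - -1988 = -10 + 1988 = 1978$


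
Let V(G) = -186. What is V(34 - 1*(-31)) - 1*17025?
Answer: -17211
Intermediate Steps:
V(34 - 1*(-31)) - 1*17025 = -186 - 1*17025 = -186 - 17025 = -17211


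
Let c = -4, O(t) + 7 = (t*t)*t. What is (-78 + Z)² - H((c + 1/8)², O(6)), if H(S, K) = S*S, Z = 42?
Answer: 4384895/4096 ≈ 1070.5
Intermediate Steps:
O(t) = -7 + t³ (O(t) = -7 + (t*t)*t = -7 + t²*t = -7 + t³)
H(S, K) = S²
(-78 + Z)² - H((c + 1/8)², O(6)) = (-78 + 42)² - ((-4 + 1/8)²)² = (-36)² - ((-4 + ⅛)²)² = 1296 - ((-31/8)²)² = 1296 - (961/64)² = 1296 - 1*923521/4096 = 1296 - 923521/4096 = 4384895/4096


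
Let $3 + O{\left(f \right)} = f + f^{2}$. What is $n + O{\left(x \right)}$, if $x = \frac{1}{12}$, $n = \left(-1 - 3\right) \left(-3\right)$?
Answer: $\frac{1309}{144} \approx 9.0903$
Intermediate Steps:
$n = 12$ ($n = \left(-4\right) \left(-3\right) = 12$)
$x = \frac{1}{12} \approx 0.083333$
$O{\left(f \right)} = -3 + f + f^{2}$ ($O{\left(f \right)} = -3 + \left(f + f^{2}\right) = -3 + f + f^{2}$)
$n + O{\left(x \right)} = 12 + \left(-3 + \frac{1}{12} + \left(\frac{1}{12}\right)^{2}\right) = 12 + \left(-3 + \frac{1}{12} + \frac{1}{144}\right) = 12 - \frac{419}{144} = \frac{1309}{144}$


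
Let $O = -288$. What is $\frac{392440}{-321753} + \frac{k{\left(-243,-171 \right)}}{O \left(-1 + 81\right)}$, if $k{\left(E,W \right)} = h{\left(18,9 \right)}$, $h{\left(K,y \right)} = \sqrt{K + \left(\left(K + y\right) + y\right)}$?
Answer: $- \frac{392440}{321753} - \frac{\sqrt{6}}{7680} \approx -1.22$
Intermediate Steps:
$h{\left(K,y \right)} = \sqrt{2 K + 2 y}$ ($h{\left(K,y \right)} = \sqrt{K + \left(K + 2 y\right)} = \sqrt{2 K + 2 y}$)
$k{\left(E,W \right)} = 3 \sqrt{6}$ ($k{\left(E,W \right)} = \sqrt{2 \cdot 18 + 2 \cdot 9} = \sqrt{36 + 18} = \sqrt{54} = 3 \sqrt{6}$)
$\frac{392440}{-321753} + \frac{k{\left(-243,-171 \right)}}{O \left(-1 + 81\right)} = \frac{392440}{-321753} + \frac{3 \sqrt{6}}{\left(-288\right) \left(-1 + 81\right)} = 392440 \left(- \frac{1}{321753}\right) + \frac{3 \sqrt{6}}{\left(-288\right) 80} = - \frac{392440}{321753} + \frac{3 \sqrt{6}}{-23040} = - \frac{392440}{321753} + 3 \sqrt{6} \left(- \frac{1}{23040}\right) = - \frac{392440}{321753} - \frac{\sqrt{6}}{7680}$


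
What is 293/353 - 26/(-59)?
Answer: 26465/20827 ≈ 1.2707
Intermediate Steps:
293/353 - 26/(-59) = 293*(1/353) - 26*(-1/59) = 293/353 + 26/59 = 26465/20827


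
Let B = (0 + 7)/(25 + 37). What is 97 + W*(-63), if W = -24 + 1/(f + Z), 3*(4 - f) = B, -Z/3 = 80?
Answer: 70651645/43903 ≈ 1609.3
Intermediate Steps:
Z = -240 (Z = -3*80 = -240)
B = 7/62 ≈ 0.11290
f = 737/186 (f = 4 - 1/3*7/62 = 4 - 7/186 = 737/186 ≈ 3.9624)
W = -1053858/43903 (W = -24 + 1/(737/186 - 240) = -24 + 1/(-43903/186) = -24 - 186/43903 = -1053858/43903 ≈ -24.004)
97 + W*(-63) = 97 - 1053858/43903*(-63) = 97 + 66393054/43903 = 70651645/43903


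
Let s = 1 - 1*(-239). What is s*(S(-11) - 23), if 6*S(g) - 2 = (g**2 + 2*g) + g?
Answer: -1920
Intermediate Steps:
S(g) = 1/3 + g/2 + g**2/6 (S(g) = 1/3 + ((g**2 + 2*g) + g)/6 = 1/3 + (g**2 + 3*g)/6 = 1/3 + (g/2 + g**2/6) = 1/3 + g/2 + g**2/6)
s = 240 (s = 1 + 239 = 240)
s*(S(-11) - 23) = 240*((1/3 + (1/2)*(-11) + (1/6)*(-11)**2) - 23) = 240*((1/3 - 11/2 + (1/6)*121) - 23) = 240*((1/3 - 11/2 + 121/6) - 23) = 240*(15 - 23) = 240*(-8) = -1920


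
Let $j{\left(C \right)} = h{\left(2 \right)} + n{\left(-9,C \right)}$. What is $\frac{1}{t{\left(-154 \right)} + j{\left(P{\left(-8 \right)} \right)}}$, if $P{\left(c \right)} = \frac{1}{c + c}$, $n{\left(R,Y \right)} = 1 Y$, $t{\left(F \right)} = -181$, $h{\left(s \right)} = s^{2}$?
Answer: $- \frac{16}{2833} \approx -0.0056477$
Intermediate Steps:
$n{\left(R,Y \right)} = Y$
$P{\left(c \right)} = \frac{1}{2 c}$
$j{\left(C \right)} = 4 + C$ ($j{\left(C \right)} = 2^{2} + C = 4 + C$)
$\frac{1}{t{\left(-154 \right)} + j{\left(P{\left(-8 \right)} \right)}} = \frac{1}{-181 + \left(4 + \frac{1}{2 \left(-8\right)}\right)} = \frac{1}{-181 + \left(4 + \frac{1}{2} \left(- \frac{1}{8}\right)\right)} = \frac{1}{-181 + \left(4 - \frac{1}{16}\right)} = \frac{1}{-181 + \frac{63}{16}} = \frac{1}{- \frac{2833}{16}} = - \frac{16}{2833}$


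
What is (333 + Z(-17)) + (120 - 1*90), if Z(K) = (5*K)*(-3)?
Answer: 618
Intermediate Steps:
Z(K) = -15*K
(333 + Z(-17)) + (120 - 1*90) = (333 - 15*(-17)) + (120 - 1*90) = (333 + 255) + (120 - 90) = 588 + 30 = 618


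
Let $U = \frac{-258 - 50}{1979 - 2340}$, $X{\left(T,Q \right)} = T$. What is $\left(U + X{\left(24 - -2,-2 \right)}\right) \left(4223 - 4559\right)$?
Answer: $- \frac{3257184}{361} \approx -9022.7$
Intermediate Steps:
$U = \frac{308}{361}$ ($U = - \frac{308}{-361} = \left(-308\right) \left(- \frac{1}{361}\right) = \frac{308}{361} \approx 0.85319$)
$\left(U + X{\left(24 - -2,-2 \right)}\right) \left(4223 - 4559\right) = \left(\frac{308}{361} + \left(24 - -2\right)\right) \left(4223 - 4559\right) = \left(\frac{308}{361} + \left(24 + 2\right)\right) \left(-336\right) = \left(\frac{308}{361} + 26\right) \left(-336\right) = \frac{9694}{361} \left(-336\right) = - \frac{3257184}{361}$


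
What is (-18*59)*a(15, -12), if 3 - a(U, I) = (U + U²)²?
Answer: 61168014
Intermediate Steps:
a(U, I) = 3 - (U + U²)²
(-18*59)*a(15, -12) = (-18*59)*(3 - 1*15²*(1 + 15)²) = -1062*(3 - 1*225*16²) = -1062*(3 - 1*225*256) = -1062*(3 - 57600) = -1062*(-57597) = 61168014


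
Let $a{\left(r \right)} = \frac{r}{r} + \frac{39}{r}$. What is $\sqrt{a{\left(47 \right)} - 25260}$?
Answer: $\frac{i \sqrt{55795298}}{47} \approx 158.93 i$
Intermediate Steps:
$a{\left(r \right)} = 1 + \frac{39}{r}$
$\sqrt{a{\left(47 \right)} - 25260} = \sqrt{\frac{39 + 47}{47} - 25260} = \sqrt{\frac{1}{47} \cdot 86 - 25260} = \sqrt{\frac{86}{47} - 25260} = \sqrt{- \frac{1187134}{47}} = \frac{i \sqrt{55795298}}{47}$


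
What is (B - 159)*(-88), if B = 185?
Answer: -2288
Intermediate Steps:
(B - 159)*(-88) = (185 - 159)*(-88) = 26*(-88) = -2288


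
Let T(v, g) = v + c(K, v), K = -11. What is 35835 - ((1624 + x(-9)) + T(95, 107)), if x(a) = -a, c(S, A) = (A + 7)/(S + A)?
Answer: 477481/14 ≈ 34106.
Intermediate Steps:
c(S, A) = (7 + A)/(A + S)
T(v, g) = v + (7 + v)/(-11 + v) (T(v, g) = v + (7 + v)/(v - 11) = v + (7 + v)/(-11 + v))
35835 - ((1624 + x(-9)) + T(95, 107)) = 35835 - ((1624 - 1*(-9)) + (7 + 95 + 95*(-11 + 95))/(-11 + 95)) = 35835 - ((1624 + 9) + (7 + 95 + 95*84)/84) = 35835 - (1633 + (7 + 95 + 7980)/84) = 35835 - (1633 + (1/84)*8082) = 35835 - (1633 + 1347/14) = 35835 - 1*24209/14 = 35835 - 24209/14 = 477481/14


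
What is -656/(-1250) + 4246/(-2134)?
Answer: -88809/60625 ≈ -1.4649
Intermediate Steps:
-656/(-1250) + 4246/(-2134) = -656*(-1/1250) + 4246*(-1/2134) = 328/625 - 193/97 = -88809/60625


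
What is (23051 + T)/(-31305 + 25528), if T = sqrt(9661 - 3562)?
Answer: -23051/5777 - sqrt(6099)/5777 ≈ -4.0037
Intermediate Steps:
T = sqrt(6099) ≈ 78.096
(23051 + T)/(-31305 + 25528) = (23051 + sqrt(6099))/(-31305 + 25528) = (23051 + sqrt(6099))/(-5777) = (23051 + sqrt(6099))*(-1/5777) = -23051/5777 - sqrt(6099)/5777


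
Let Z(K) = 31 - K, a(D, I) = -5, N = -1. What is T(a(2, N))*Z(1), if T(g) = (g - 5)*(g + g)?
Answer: 3000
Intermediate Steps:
T(g) = 2*g*(-5 + g) (T(g) = (-5 + g)*(2*g) = 2*g*(-5 + g))
T(a(2, N))*Z(1) = (2*(-5)*(-5 - 5))*(31 - 1*1) = (2*(-5)*(-10))*(31 - 1) = 100*30 = 3000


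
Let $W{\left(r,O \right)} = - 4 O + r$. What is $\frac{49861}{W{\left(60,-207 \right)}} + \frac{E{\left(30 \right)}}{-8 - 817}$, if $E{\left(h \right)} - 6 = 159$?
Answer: $\frac{248417}{4440} \approx 55.95$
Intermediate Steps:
$W{\left(r,O \right)} = r - 4 O$
$E{\left(h \right)} = 165$ ($E{\left(h \right)} = 6 + 159 = 165$)
$\frac{49861}{W{\left(60,-207 \right)}} + \frac{E{\left(30 \right)}}{-8 - 817} = \frac{49861}{60 - -828} + \frac{165}{-8 - 817} = \frac{49861}{60 + 828} + \frac{165}{-8 - 817} = \frac{49861}{888} + \frac{165}{-825} = 49861 \cdot \frac{1}{888} + 165 \left(- \frac{1}{825}\right) = \frac{49861}{888} - \frac{1}{5} = \frac{248417}{4440}$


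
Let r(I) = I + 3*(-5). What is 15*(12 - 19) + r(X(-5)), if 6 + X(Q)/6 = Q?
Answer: -186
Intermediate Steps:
X(Q) = -36 + 6*Q
r(I) = -15 + I (r(I) = I - 15 = -15 + I)
15*(12 - 19) + r(X(-5)) = 15*(12 - 19) + (-15 + (-36 + 6*(-5))) = 15*(-7) + (-15 + (-36 - 30)) = -105 + (-15 - 66) = -105 - 81 = -186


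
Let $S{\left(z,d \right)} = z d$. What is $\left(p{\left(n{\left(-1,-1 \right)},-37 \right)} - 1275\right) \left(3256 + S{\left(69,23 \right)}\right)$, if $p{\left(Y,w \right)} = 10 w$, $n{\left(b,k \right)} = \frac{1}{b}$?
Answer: $-7966735$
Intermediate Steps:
$S{\left(z,d \right)} = d z$
$\left(p{\left(n{\left(-1,-1 \right)},-37 \right)} - 1275\right) \left(3256 + S{\left(69,23 \right)}\right) = \left(10 \left(-37\right) - 1275\right) \left(3256 + 23 \cdot 69\right) = \left(-370 - 1275\right) \left(3256 + 1587\right) = \left(-1645\right) 4843 = -7966735$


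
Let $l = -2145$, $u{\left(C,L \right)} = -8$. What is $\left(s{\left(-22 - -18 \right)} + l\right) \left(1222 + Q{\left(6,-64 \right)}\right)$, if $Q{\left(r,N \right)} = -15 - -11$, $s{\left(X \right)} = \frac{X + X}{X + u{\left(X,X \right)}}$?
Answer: $-2611798$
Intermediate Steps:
$s{\left(X \right)} = \frac{2 X}{-8 + X}$ ($s{\left(X \right)} = \frac{X + X}{X - 8} = \frac{2 X}{-8 + X}$)
$Q{\left(r,N \right)} = -4$ ($Q{\left(r,N \right)} = -15 + 11 = -4$)
$\left(s{\left(-22 - -18 \right)} + l\right) \left(1222 + Q{\left(6,-64 \right)}\right) = \left(\frac{2 \left(-22 - -18\right)}{-8 - 4} - 2145\right) \left(1222 - 4\right) = \left(\frac{2 \left(-22 + 18\right)}{-8 + \left(-22 + 18\right)} - 2145\right) 1218 = \left(2 \left(-4\right) \frac{1}{-8 - 4} - 2145\right) 1218 = \left(2 \left(-4\right) \frac{1}{-12} - 2145\right) 1218 = \left(2 \left(-4\right) \left(- \frac{1}{12}\right) - 2145\right) 1218 = \left(\frac{2}{3} - 2145\right) 1218 = \left(- \frac{6433}{3}\right) 1218 = -2611798$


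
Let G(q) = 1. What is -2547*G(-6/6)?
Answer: -2547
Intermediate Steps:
-2547*G(-6/6) = -2547*1 = -2547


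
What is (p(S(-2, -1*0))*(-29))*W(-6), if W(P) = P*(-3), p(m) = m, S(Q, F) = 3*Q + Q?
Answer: 4176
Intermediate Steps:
S(Q, F) = 4*Q
W(P) = -3*P
(p(S(-2, -1*0))*(-29))*W(-6) = ((4*(-2))*(-29))*(-3*(-6)) = -8*(-29)*18 = 232*18 = 4176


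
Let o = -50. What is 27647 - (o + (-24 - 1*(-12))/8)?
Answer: 55397/2 ≈ 27699.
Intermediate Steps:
27647 - (o + (-24 - 1*(-12))/8) = 27647 - (-50 + (-24 - 1*(-12))/8) = 27647 - (-50 + (-24 + 12)*(⅛)) = 27647 - (-50 - 12*⅛) = 27647 - (-50 - 3/2) = 27647 - 1*(-103/2) = 27647 + 103/2 = 55397/2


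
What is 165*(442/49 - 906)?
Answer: -7252080/49 ≈ -1.4800e+5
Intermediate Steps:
165*(442/49 - 906) = 165*(-43952/49) = -7252080/49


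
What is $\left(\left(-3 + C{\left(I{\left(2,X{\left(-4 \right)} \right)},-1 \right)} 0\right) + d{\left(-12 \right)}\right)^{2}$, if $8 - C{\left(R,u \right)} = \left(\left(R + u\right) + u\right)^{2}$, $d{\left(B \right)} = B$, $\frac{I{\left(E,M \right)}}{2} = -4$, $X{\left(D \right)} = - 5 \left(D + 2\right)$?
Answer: $225$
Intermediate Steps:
$X{\left(D \right)} = -10 - 5 D$ ($X{\left(D \right)} = - 5 \left(2 + D\right) = -10 - 5 D$)
$I{\left(E,M \right)} = -8$ ($I{\left(E,M \right)} = 2 \left(-4\right) = -8$)
$C{\left(R,u \right)} = 8 - \left(R + 2 u\right)^{2}$ ($C{\left(R,u \right)} = 8 - \left(\left(R + u\right) + u\right)^{2} = 8 - \left(R + 2 u\right)^{2}$)
$\left(\left(-3 + C{\left(I{\left(2,X{\left(-4 \right)} \right)},-1 \right)} 0\right) + d{\left(-12 \right)}\right)^{2} = \left(\left(-3 + \left(8 - \left(-8 + 2 \left(-1\right)\right)^{2}\right) 0\right) - 12\right)^{2} = \left(\left(-3 + \left(8 - \left(-8 - 2\right)^{2}\right) 0\right) - 12\right)^{2} = \left(\left(-3 + \left(8 - \left(-10\right)^{2}\right) 0\right) - 12\right)^{2} = \left(\left(-3 + \left(8 - 100\right) 0\right) - 12\right)^{2} = \left(\left(-3 - 0\right) - 12\right)^{2} = \left(\left(-3 + 0\right) - 12\right)^{2} = \left(-3 - 12\right)^{2} = \left(-15\right)^{2} = 225$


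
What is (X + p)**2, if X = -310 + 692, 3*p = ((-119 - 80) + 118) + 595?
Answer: 2755600/9 ≈ 3.0618e+5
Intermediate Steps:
p = 514/3 (p = (((-119 - 80) + 118) + 595)/3 = ((-199 + 118) + 595)/3 = (-81 + 595)/3 = (1/3)*514 = 514/3 ≈ 171.33)
X = 382
(X + p)**2 = (382 + 514/3)**2 = (1660/3)**2 = 2755600/9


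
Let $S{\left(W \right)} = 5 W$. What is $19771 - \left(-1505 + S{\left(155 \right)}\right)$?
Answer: $20501$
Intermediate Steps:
$19771 - \left(-1505 + S{\left(155 \right)}\right) = 19771 + \left(1505 - 5 \cdot 155\right) = 19771 + \left(1505 - 775\right) = 19771 + 730 = 20501$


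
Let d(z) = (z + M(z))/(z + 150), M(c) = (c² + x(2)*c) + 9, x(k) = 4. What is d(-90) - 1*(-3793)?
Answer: 78413/20 ≈ 3920.6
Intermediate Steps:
M(c) = 9 + c² + 4*c (M(c) = (c² + 4*c) + 9 = 9 + c² + 4*c)
d(z) = (9 + z² + 5*z)/(150 + z) (d(z) = (z + (9 + z² + 4*z))/(z + 150) = (9 + z² + 5*z)/(150 + z))
d(-90) - 1*(-3793) = (9 + (-90)² + 5*(-90))/(150 - 90) - 1*(-3793) = (9 + 8100 - 450)/60 + 3793 = (1/60)*7659 + 3793 = 2553/20 + 3793 = 78413/20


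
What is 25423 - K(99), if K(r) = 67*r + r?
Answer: 18691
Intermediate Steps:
K(r) = 68*r
25423 - K(99) = 25423 - 68*99 = 25423 - 1*6732 = 25423 - 6732 = 18691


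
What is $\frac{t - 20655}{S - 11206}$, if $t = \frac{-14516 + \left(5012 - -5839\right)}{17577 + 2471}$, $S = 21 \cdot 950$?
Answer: $- \frac{414095105}{175299712} \approx -2.3622$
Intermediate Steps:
$S = 19950$
$t = - \frac{3665}{20048}$ ($t = \frac{-14516 + \left(5012 + 5839\right)}{20048} = \left(-14516 + 10851\right) \frac{1}{20048} = \left(-3665\right) \frac{1}{20048} = - \frac{3665}{20048} \approx -0.18281$)
$\frac{t - 20655}{S - 11206} = \frac{- \frac{3665}{20048} - 20655}{19950 - 11206} = - \frac{414095105}{20048 \cdot 8744} = \left(- \frac{414095105}{20048}\right) \frac{1}{8744} = - \frac{414095105}{175299712}$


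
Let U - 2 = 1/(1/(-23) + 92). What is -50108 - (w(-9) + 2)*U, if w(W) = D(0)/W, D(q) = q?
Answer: -105986926/2115 ≈ -50112.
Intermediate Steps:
U = 4253/2115 (U = 2 + 1/(1/(-23) + 92) = 2 + 1/(-1/23 + 92) = 2 + 1/(2115/23) = 2 + 23/2115 = 4253/2115 ≈ 2.0109)
w(W) = 0 (w(W) = 0/W = 0)
-50108 - (w(-9) + 2)*U = -50108 - (0 + 2)*4253/2115 = -50108 - 2*4253/2115 = -50108 - 1*8506/2115 = -50108 - 8506/2115 = -105986926/2115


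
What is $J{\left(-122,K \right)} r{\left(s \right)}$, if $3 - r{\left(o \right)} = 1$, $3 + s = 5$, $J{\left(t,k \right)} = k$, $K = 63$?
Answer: $126$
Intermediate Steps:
$s = 2$ ($s = -3 + 5 = 2$)
$r{\left(o \right)} = 2$ ($r{\left(o \right)} = 3 - 1 = 2$)
$J{\left(-122,K \right)} r{\left(s \right)} = 63 \cdot 2 = 126$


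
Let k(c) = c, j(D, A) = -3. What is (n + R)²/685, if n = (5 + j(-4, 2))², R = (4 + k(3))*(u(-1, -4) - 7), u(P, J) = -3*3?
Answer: 11664/685 ≈ 17.028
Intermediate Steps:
u(P, J) = -9
R = -112 (R = (4 + 3)*(-9 - 7) = 7*(-16) = -112)
n = 4 (n = (5 - 3)² = 2² = 4)
(n + R)²/685 = (4 - 112)²/685 = (-108)²*(1/685) = 11664*(1/685) = 11664/685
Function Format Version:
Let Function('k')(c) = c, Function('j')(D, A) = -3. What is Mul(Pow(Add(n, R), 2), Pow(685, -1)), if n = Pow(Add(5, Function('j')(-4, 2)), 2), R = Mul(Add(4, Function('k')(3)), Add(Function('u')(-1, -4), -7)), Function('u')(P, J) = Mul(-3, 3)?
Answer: Rational(11664, 685) ≈ 17.028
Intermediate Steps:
Function('u')(P, J) = -9
R = -112 (R = Mul(Add(4, 3), Add(-9, -7)) = Mul(7, -16) = -112)
n = 4 (n = Pow(Add(5, -3), 2) = Pow(2, 2) = 4)
Mul(Pow(Add(n, R), 2), Pow(685, -1)) = Mul(Pow(Add(4, -112), 2), Pow(685, -1)) = Mul(Pow(-108, 2), Rational(1, 685)) = Mul(11664, Rational(1, 685)) = Rational(11664, 685)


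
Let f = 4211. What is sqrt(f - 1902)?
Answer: sqrt(2309) ≈ 48.052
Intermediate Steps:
sqrt(f - 1902) = sqrt(4211 - 1902) = sqrt(2309)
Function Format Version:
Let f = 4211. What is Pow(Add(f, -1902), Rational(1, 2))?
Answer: Pow(2309, Rational(1, 2)) ≈ 48.052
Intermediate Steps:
Pow(Add(f, -1902), Rational(1, 2)) = Pow(Add(4211, -1902), Rational(1, 2)) = Pow(2309, Rational(1, 2))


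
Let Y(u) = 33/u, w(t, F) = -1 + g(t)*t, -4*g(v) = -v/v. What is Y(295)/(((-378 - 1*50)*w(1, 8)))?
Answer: 11/31565 ≈ 0.00034849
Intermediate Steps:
g(v) = 1/4 (g(v) = -(-1)*v/v/4 = -(-1)/4 = -1/4*(-1) = 1/4)
w(t, F) = -1 + t/4
Y(295)/(((-378 - 1*50)*w(1, 8))) = (33/295)/(((-378 - 1*50)*(-1 + (1/4)*1))) = (33*(1/295))/(((-378 - 50)*(-1 + 1/4))) = 33/(295*((-428*(-3/4)))) = (33/295)/321 = (33/295)*(1/321) = 11/31565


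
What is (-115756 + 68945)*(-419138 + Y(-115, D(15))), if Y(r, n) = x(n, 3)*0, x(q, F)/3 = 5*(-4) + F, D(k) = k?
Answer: 19620268918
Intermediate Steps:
x(q, F) = -60 + 3*F (x(q, F) = 3*(5*(-4) + F) = 3*(-20 + F) = -60 + 3*F)
Y(r, n) = 0 (Y(r, n) = (-60 + 3*3)*0 = (-60 + 9)*0 = -51*0 = 0)
(-115756 + 68945)*(-419138 + Y(-115, D(15))) = (-115756 + 68945)*(-419138 + 0) = -46811*(-419138) = 19620268918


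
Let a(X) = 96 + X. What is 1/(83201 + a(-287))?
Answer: 1/83010 ≈ 1.2047e-5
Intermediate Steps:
1/(83201 + a(-287)) = 1/(83201 + (96 - 287)) = 1/(83201 - 191) = 1/83010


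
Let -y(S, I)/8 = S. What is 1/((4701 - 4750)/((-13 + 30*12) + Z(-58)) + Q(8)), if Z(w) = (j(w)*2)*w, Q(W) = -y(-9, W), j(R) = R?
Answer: -7075/509449 ≈ -0.013888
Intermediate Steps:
y(S, I) = -8*S
Q(W) = -72 (Q(W) = -(-8)*(-9) = -1*72 = -72)
Z(w) = 2*w² (Z(w) = (w*2)*w = (2*w)*w = 2*w²)
1/((4701 - 4750)/((-13 + 30*12) + Z(-58)) + Q(8)) = 1/((4701 - 4750)/((-13 + 30*12) + 2*(-58)²) - 72) = 1/(-49/((-13 + 360) + 2*3364) - 72) = 1/(-49/(347 + 6728) - 72) = 1/(-49/7075 - 72) = 1/(-509449/7075) = -7075/509449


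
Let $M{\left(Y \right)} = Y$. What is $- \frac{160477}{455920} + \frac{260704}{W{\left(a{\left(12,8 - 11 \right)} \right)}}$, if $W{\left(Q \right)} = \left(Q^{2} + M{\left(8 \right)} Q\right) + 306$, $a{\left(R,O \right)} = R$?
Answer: $\frac{59386273619}{124466160} \approx 477.13$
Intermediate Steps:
$W{\left(Q \right)} = 306 + Q^{2} + 8 Q$ ($W{\left(Q \right)} = \left(Q^{2} + 8 Q\right) + 306 = 306 + Q^{2} + 8 Q$)
$- \frac{160477}{455920} + \frac{260704}{W{\left(a{\left(12,8 - 11 \right)} \right)}} = - \frac{160477}{455920} + \frac{260704}{306 + 12^{2} + 8 \cdot 12} = \left(-160477\right) \frac{1}{455920} + \frac{260704}{306 + 144 + 96} = - \frac{160477}{455920} + \frac{260704}{546} = - \frac{160477}{455920} + 260704 \cdot \frac{1}{546} = - \frac{160477}{455920} + \frac{130352}{273} = \frac{59386273619}{124466160}$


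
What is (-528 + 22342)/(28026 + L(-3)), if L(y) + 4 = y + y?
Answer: 10907/14008 ≈ 0.77863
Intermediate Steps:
L(y) = -4 + 2*y (L(y) = -4 + (y + y) = -4 + 2*y)
(-528 + 22342)/(28026 + L(-3)) = (-528 + 22342)/(28026 + (-4 + 2*(-3))) = 21814/(28026 + (-4 - 6)) = 21814/(28026 - 10) = 21814/28016 = 21814*(1/28016) = 10907/14008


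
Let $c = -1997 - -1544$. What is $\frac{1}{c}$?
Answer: $- \frac{1}{453} \approx -0.0022075$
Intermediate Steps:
$c = -453$ ($c = -1997 + 1544 = -453$)
$\frac{1}{c} = \frac{1}{-453} = - \frac{1}{453}$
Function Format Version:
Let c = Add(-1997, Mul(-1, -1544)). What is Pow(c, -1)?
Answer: Rational(-1, 453) ≈ -0.0022075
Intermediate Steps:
c = -453 (c = Add(-1997, 1544) = -453)
Pow(c, -1) = Pow(-453, -1) = Rational(-1, 453)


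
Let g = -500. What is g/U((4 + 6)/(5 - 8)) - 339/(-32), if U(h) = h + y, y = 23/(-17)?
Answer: 897021/7648 ≈ 117.29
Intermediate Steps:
y = -23/17 (y = 23*(-1/17) = -23/17 ≈ -1.3529)
U(h) = -23/17 + h (U(h) = h - 23/17 = -23/17 + h)
g/U((4 + 6)/(5 - 8)) - 339/(-32) = -500/(-23/17 + (4 + 6)/(5 - 8)) - 339/(-32) = -500/(-23/17 + 10/(-3)) - 339*(-1/32) = -500/(-23/17 + 10*(-1/3)) + 339/32 = -500/(-23/17 - 10/3) + 339/32 = -500/(-239/51) + 339/32 = -500*(-51/239) + 339/32 = 25500/239 + 339/32 = 897021/7648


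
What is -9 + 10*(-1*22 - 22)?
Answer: -449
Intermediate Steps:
-9 + 10*(-1*22 - 22) = -9 + 10*(-22 - 22) = -9 + 10*(-44) = -9 - 440 = -449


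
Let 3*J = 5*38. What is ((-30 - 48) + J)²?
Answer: 1936/9 ≈ 215.11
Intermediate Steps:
J = 190/3 (J = (5*38)/3 = (⅓)*190 = 190/3 ≈ 63.333)
((-30 - 48) + J)² = ((-30 - 48) + 190/3)² = (-78 + 190/3)² = (-44/3)² = 1936/9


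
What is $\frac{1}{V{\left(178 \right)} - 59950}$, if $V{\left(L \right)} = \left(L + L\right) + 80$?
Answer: $- \frac{1}{59514} \approx -1.6803 \cdot 10^{-5}$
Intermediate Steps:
$V{\left(L \right)} = 80 + 2 L$ ($V{\left(L \right)} = 2 L + 80 = 80 + 2 L$)
$\frac{1}{V{\left(178 \right)} - 59950} = \frac{1}{\left(80 + 2 \cdot 178\right) - 59950} = \frac{1}{\left(80 + 356\right) - 59950} = \frac{1}{436 - 59950} = \frac{1}{-59514} = - \frac{1}{59514}$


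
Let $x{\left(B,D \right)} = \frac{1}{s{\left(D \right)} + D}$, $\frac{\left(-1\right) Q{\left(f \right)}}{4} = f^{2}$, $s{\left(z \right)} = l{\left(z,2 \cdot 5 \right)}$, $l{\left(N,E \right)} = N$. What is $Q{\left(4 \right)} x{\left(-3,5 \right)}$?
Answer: $- \frac{32}{5} \approx -6.4$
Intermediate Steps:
$s{\left(z \right)} = z$
$Q{\left(f \right)} = - 4 f^{2}$
$x{\left(B,D \right)} = \frac{1}{2 D}$ ($x{\left(B,D \right)} = \frac{1}{D + D} = \frac{1}{2 D}$)
$Q{\left(4 \right)} x{\left(-3,5 \right)} = - 4 \cdot 4^{2} \frac{1}{2 \cdot 5} = \left(-4\right) 16 \cdot \frac{1}{2} \cdot \frac{1}{5} = \left(-64\right) \frac{1}{10} = - \frac{32}{5}$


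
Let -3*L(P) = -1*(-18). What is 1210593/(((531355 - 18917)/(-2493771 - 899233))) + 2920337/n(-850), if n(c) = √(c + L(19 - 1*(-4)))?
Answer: -2053773445686/256219 - 2920337*I*√214/428 ≈ -8.0157e+6 - 99815.0*I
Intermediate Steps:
L(P) = -6 (L(P) = -(-1)*(-18)/3 = -⅓*18 = -6)
n(c) = √(-6 + c) (n(c) = √(c - 6) = √(-6 + c))
1210593/(((531355 - 18917)/(-2493771 - 899233))) + 2920337/n(-850) = 1210593/(((531355 - 18917)/(-2493771 - 899233))) + 2920337/(√(-6 - 850)) = 1210593/((512438/(-3393004))) + 2920337/(√(-856)) = 1210593/((512438*(-1/3393004))) + 2920337/((2*I*√214)) = 1210593/(-256219/1696502) + 2920337*(-I*√214/428) = 1210593*(-1696502/256219) - 2920337*I*√214/428 = -2053773445686/256219 - 2920337*I*√214/428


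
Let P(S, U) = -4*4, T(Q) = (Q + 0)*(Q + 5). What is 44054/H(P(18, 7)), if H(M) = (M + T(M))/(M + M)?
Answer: -44054/5 ≈ -8810.8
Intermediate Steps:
T(Q) = Q*(5 + Q)
P(S, U) = -16
H(M) = (M + M*(5 + M))/(2*M) (H(M) = (M + M*(5 + M))/(M + M) = (M + M*(5 + M))/((2*M)) = (M + M*(5 + M))*(1/(2*M)) = (M + M*(5 + M))/(2*M))
44054/H(P(18, 7)) = 44054/(3 + (½)*(-16)) = 44054/(3 - 8) = 44054/(-5) = 44054*(-⅕) = -44054/5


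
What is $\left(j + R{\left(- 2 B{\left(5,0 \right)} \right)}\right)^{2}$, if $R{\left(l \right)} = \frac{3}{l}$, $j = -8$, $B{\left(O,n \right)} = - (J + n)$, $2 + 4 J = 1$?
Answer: $196$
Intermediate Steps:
$J = - \frac{1}{4}$ ($J = - \frac{1}{2} + \frac{1}{4} \cdot 1 = - \frac{1}{2} + \frac{1}{4} = - \frac{1}{4} \approx -0.25$)
$B{\left(O,n \right)} = \frac{1}{4} - n$ ($B{\left(O,n \right)} = - (- \frac{1}{4} + n) = \frac{1}{4} - n$)
$\left(j + R{\left(- 2 B{\left(5,0 \right)} \right)}\right)^{2} = \left(-8 + \frac{3}{\left(-2\right) \left(\frac{1}{4} - 0\right)}\right)^{2} = \left(-8 + \frac{3}{\left(-2\right) \left(\frac{1}{4} + 0\right)}\right)^{2} = \left(-8 + \frac{3}{\left(-2\right) \frac{1}{4}}\right)^{2} = \left(-8 + \frac{3}{- \frac{1}{2}}\right)^{2} = \left(-8 + 3 \left(-2\right)\right)^{2} = \left(-8 - 6\right)^{2} = \left(-14\right)^{2} = 196$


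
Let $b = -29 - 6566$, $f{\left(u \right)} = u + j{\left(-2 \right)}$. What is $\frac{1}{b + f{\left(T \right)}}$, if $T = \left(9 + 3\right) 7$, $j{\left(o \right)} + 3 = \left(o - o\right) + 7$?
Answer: $- \frac{1}{6507} \approx -0.00015368$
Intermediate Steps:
$j{\left(o \right)} = 4$ ($j{\left(o \right)} = -3 + \left(\left(o - o\right) + 7\right) = -3 + \left(0 + 7\right) = -3 + 7 = 4$)
$T = 84$ ($T = 12 \cdot 7 = 84$)
$f{\left(u \right)} = 4 + u$ ($f{\left(u \right)} = u + 4 = 4 + u$)
$b = -6595$ ($b = -29 - 6566 = -6595$)
$\frac{1}{b + f{\left(T \right)}} = \frac{1}{-6595 + \left(4 + 84\right)} = \frac{1}{-6595 + 88} = \frac{1}{-6507} = - \frac{1}{6507}$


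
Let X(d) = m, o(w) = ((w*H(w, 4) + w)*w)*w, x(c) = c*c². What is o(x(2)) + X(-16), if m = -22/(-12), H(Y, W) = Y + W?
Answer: 39947/6 ≈ 6657.8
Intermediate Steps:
H(Y, W) = W + Y
x(c) = c³
o(w) = w²*(w + w*(4 + w)) (o(w) = ((w*(4 + w) + w)*w)*w = ((w + w*(4 + w))*w)*w = (w*(w + w*(4 + w)))*w = w²*(w + w*(4 + w)))
m = 11/6 (m = -22*(-1/12) = 11/6 ≈ 1.8333)
X(d) = 11/6
o(x(2)) + X(-16) = (2³)³*(5 + 2³) + 11/6 = 8³*(5 + 8) + 11/6 = 512*13 + 11/6 = 6656 + 11/6 = 39947/6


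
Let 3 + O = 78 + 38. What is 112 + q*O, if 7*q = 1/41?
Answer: 32257/287 ≈ 112.39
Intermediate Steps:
q = 1/287 (q = (⅐)/41 = (⅐)*(1/41) = 1/287 ≈ 0.0034843)
O = 113 (O = -3 + (78 + 38) = -3 + 116 = 113)
112 + q*O = 112 + (1/287)*113 = 112 + 113/287 = 32257/287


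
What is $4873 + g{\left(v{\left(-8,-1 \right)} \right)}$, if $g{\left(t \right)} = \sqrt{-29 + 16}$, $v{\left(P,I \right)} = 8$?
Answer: $4873 + i \sqrt{13} \approx 4873.0 + 3.6056 i$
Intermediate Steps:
$g{\left(t \right)} = i \sqrt{13}$ ($g{\left(t \right)} = \sqrt{-13} = i \sqrt{13}$)
$4873 + g{\left(v{\left(-8,-1 \right)} \right)} = 4873 + i \sqrt{13}$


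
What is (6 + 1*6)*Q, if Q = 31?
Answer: 372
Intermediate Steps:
(6 + 1*6)*Q = (6 + 1*6)*31 = (6 + 6)*31 = 12*31 = 372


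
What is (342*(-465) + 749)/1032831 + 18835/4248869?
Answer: -653061862304/4388363618139 ≈ -0.14882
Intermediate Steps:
(342*(-465) + 749)/1032831 + 18835/4248869 = (-159030 + 749)*(1/1032831) + 18835*(1/4248869) = -158281*1/1032831 + 18835/4248869 = -158281/1032831 + 18835/4248869 = -653061862304/4388363618139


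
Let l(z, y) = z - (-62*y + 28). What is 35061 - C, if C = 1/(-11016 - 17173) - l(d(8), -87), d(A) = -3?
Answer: 835409205/28189 ≈ 29636.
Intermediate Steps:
l(z, y) = -28 + z + 62*y (l(z, y) = z - (28 - 62*y) = z + (-28 + 62*y) = -28 + z + 62*y)
C = 152925324/28189 (C = 1/(-11016 - 17173) - (-28 - 3 + 62*(-87)) = 1/(-28189) - (-28 - 3 - 5394) = -1/28189 - 1*(-5425) = -1/28189 + 5425 = 152925324/28189 ≈ 5425.0)
35061 - C = 35061 - 1*152925324/28189 = 35061 - 152925324/28189 = 835409205/28189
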